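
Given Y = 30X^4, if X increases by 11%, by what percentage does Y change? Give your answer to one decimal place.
51.8%

For Y = 30X^4:
If X → X(1 + 0.11)
Then Y → Y · (1 + 0.11)^4
     ≈ Y · 1.5181

Percentage change = ((1 + 0.11)^4 − 1) × 100% ≈ 51.8%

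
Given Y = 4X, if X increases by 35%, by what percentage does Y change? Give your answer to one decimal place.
35.0%

For Y = 4X:
If X → X(1 + 0.35)
Then Y → Y · (1 + 0.35)^1
     = Y · 1.3500

Percentage change = ((1 + 0.35)^1 − 1) × 100% = 35.0%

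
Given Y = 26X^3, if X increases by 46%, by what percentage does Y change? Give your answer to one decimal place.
211.2%

For Y = 26X^3:
If X → X(1 + 0.46)
Then Y → Y · (1 + 0.46)^3
     ≈ Y · 3.1121

Percentage change = ((1 + 0.46)^3 − 1) × 100% ≈ 211.2%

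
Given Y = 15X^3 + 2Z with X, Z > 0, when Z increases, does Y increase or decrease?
Y increases

Taking the partial derivative:
∂Y/∂Z = 2

∂Y/∂Z = 2 > 0 (assuming positive values)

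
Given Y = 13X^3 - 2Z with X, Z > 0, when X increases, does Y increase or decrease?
Y increases

Taking the partial derivative:
∂Y/∂X = 39X^2

∂Y/∂X = 39X^2 > 0 (assuming positive values)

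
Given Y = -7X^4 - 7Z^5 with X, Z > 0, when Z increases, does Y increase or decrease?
Y decreases

Taking the partial derivative:
∂Y/∂Z = -35Z^4

∂Y/∂Z = -35Z^4 < 0 (assuming positive values)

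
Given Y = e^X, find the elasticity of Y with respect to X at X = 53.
Elasticity = 53

Elasticity = (dY/dX) · (X/Y)

dY/dX = e^X
At X = 53: dY/dX = e^53, Y = e^53

Elasticity = (e^53) · (53 / (e^53)) = 53

Interpretation: for a small percentage change in X, the percentage change in Y is approximately 53.00 times as large.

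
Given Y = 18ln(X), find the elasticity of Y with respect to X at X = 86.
Elasticity = 1/ln(86) ≈ 0.2245

Elasticity = (dY/dX) · (X/Y)

dY/dX = 18/X
At X = 86: dY/dX = 9/43, Y = 18·ln(86)

Elasticity = (9/43) · (86 / (18·ln(86))) = 1/ln(86) ≈ 0.2245

Interpretation: for a small percentage change in X, the percentage change in Y is approximately 0.22 times as large.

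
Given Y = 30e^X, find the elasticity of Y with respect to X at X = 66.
Elasticity = 66

Elasticity = (dY/dX) · (X/Y)

dY/dX = 30·e^X
At X = 66: dY/dX = 30·e^66, Y = 30·e^66

Elasticity = (30·e^66) · (66 / (30·e^66)) = 66

Interpretation: for a small percentage change in X, the percentage change in Y is approximately 66.00 times as large.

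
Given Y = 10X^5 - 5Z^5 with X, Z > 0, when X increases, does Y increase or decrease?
Y increases

Taking the partial derivative:
∂Y/∂X = 50X^4

∂Y/∂X = 50X^4 > 0 (assuming positive values)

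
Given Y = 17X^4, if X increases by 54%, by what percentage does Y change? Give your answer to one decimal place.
462.4%

For Y = 17X^4:
If X → X(1 + 0.54)
Then Y → Y · (1 + 0.54)^4
     ≈ Y · 5.6245

Percentage change = ((1 + 0.54)^4 − 1) × 100% ≈ 462.4%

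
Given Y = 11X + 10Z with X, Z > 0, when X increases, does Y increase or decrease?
Y increases

Taking the partial derivative:
∂Y/∂X = 11

∂Y/∂X = 11 > 0 (assuming positive values)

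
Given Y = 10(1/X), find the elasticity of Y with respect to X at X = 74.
Elasticity = -1

Elasticity = (dY/dX) · (X/Y)

dY/dX = -10/X²
At X = 74: dY/dX = -5/2738, Y = 5/37

Elasticity = (-5/2738) · (74 / (5/37)) = -1

Interpretation: for a small percentage change in X, the percentage change in Y is approximately -1.00 times as large.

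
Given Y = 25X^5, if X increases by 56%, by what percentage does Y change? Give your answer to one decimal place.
823.9%

For Y = 25X^5:
If X → X(1 + 0.56)
Then Y → Y · (1 + 0.56)^5
     ≈ Y · 9.2390

Percentage change = ((1 + 0.56)^5 − 1) × 100% ≈ 823.9%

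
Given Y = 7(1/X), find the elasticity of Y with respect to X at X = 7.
Elasticity = -1

Elasticity = (dY/dX) · (X/Y)

dY/dX = -7/X²
At X = 7: dY/dX = -1/7, Y = 1

Elasticity = (-1/7) · (7 / 1) = -1

Interpretation: for a small percentage change in X, the percentage change in Y is approximately -1.00 times as large.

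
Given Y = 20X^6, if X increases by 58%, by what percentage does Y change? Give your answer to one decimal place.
1455.8%

For Y = 20X^6:
If X → X(1 + 0.58)
Then Y → Y · (1 + 0.58)^6
     ≈ Y · 15.5576

Percentage change = ((1 + 0.58)^6 − 1) × 100% ≈ 1455.8%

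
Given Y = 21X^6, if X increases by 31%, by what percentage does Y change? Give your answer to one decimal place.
405.4%

For Y = 21X^6:
If X → X(1 + 0.31)
Then Y → Y · (1 + 0.31)^6
     ≈ Y · 5.0539

Percentage change = ((1 + 0.31)^6 − 1) × 100% ≈ 405.4%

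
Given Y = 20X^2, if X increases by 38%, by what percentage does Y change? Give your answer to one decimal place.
90.4%

For Y = 20X^2:
If X → X(1 + 0.38)
Then Y → Y · (1 + 0.38)^2
     = Y · 1.9044

Percentage change = ((1 + 0.38)^2 − 1) × 100% ≈ 90.4%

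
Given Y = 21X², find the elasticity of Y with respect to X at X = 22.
Elasticity = 2

Elasticity = (dY/dX) · (X/Y)

dY/dX = 42·X
At X = 22: dY/dX = 924, Y = 10164

Elasticity = 924 · (22 / 10164) = 2

Interpretation: for a small percentage change in X, the percentage change in Y is approximately 2.00 times as large.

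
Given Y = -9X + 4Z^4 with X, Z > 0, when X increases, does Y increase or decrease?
Y decreases

Taking the partial derivative:
∂Y/∂X = -9

∂Y/∂X = -9 < 0 (assuming positive values)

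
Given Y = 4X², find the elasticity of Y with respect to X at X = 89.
Elasticity = 2

Elasticity = (dY/dX) · (X/Y)

dY/dX = 8·X
At X = 89: dY/dX = 712, Y = 31684

Elasticity = 712 · (89 / 31684) = 2

Interpretation: for a small percentage change in X, the percentage change in Y is approximately 2.00 times as large.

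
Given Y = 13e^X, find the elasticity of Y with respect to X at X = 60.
Elasticity = 60

Elasticity = (dY/dX) · (X/Y)

dY/dX = 13·e^X
At X = 60: dY/dX = 13·e^60, Y = 13·e^60

Elasticity = (13·e^60) · (60 / (13·e^60)) = 60

Interpretation: for a small percentage change in X, the percentage change in Y is approximately 60.00 times as large.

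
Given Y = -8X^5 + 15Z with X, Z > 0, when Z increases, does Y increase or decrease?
Y increases

Taking the partial derivative:
∂Y/∂Z = 15

∂Y/∂Z = 15 > 0 (assuming positive values)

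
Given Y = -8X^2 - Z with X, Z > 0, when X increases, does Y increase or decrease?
Y decreases

Taking the partial derivative:
∂Y/∂X = -16X

∂Y/∂X = -16X < 0 (assuming positive values)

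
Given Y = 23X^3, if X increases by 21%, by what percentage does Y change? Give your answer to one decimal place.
77.2%

For Y = 23X^3:
If X → X(1 + 0.21)
Then Y → Y · (1 + 0.21)^3
     ≈ Y · 1.7716

Percentage change = ((1 + 0.21)^3 − 1) × 100% ≈ 77.2%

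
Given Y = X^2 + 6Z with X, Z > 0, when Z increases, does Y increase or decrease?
Y increases

Taking the partial derivative:
∂Y/∂Z = 6

∂Y/∂Z = 6 > 0 (assuming positive values)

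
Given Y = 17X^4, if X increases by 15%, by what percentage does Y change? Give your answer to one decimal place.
74.9%

For Y = 17X^4:
If X → X(1 + 0.15)
Then Y → Y · (1 + 0.15)^4
     ≈ Y · 1.7490

Percentage change = ((1 + 0.15)^4 − 1) × 100% ≈ 74.9%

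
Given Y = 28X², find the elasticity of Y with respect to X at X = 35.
Elasticity = 2

Elasticity = (dY/dX) · (X/Y)

dY/dX = 56·X
At X = 35: dY/dX = 1960, Y = 34300

Elasticity = 1960 · (35 / 34300) = 2

Interpretation: for a small percentage change in X, the percentage change in Y is approximately 2.00 times as large.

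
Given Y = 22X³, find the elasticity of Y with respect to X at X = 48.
Elasticity = 3

Elasticity = (dY/dX) · (X/Y)

dY/dX = 66·X²
At X = 48: dY/dX = 152064, Y = 2433024

Elasticity = 152064 · (48 / 2433024) = 3

Interpretation: for a small percentage change in X, the percentage change in Y is approximately 3.00 times as large.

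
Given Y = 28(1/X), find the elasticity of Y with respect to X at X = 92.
Elasticity = -1

Elasticity = (dY/dX) · (X/Y)

dY/dX = -28/X²
At X = 92: dY/dX = -7/2116, Y = 7/23

Elasticity = (-7/2116) · (92 / (7/23)) = -1

Interpretation: for a small percentage change in X, the percentage change in Y is approximately -1.00 times as large.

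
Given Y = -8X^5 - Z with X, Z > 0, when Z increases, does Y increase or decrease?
Y decreases

Taking the partial derivative:
∂Y/∂Z = -1

∂Y/∂Z = -1 < 0 (assuming positive values)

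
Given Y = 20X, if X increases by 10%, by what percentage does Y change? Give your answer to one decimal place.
10.0%

For Y = 20X:
If X → X(1 + 0.1)
Then Y → Y · (1 + 0.1)^1
     = Y · 1.1000

Percentage change = ((1 + 0.1)^1 − 1) × 100% = 10.0%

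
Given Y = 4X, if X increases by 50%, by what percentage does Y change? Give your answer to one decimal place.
50.0%

For Y = 4X:
If X → X(1 + 0.5)
Then Y → Y · (1 + 0.5)^1
     = Y · 1.5000

Percentage change = ((1 + 0.5)^1 − 1) × 100% = 50.0%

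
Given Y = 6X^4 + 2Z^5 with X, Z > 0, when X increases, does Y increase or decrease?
Y increases

Taking the partial derivative:
∂Y/∂X = 24X^3

∂Y/∂X = 24X^3 > 0 (assuming positive values)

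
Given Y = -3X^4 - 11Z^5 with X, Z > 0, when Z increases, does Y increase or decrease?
Y decreases

Taking the partial derivative:
∂Y/∂Z = -55Z^4

∂Y/∂Z = -55Z^4 < 0 (assuming positive values)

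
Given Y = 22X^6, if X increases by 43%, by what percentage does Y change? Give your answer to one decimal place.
755.1%

For Y = 22X^6:
If X → X(1 + 0.43)
Then Y → Y · (1 + 0.43)^6
     ≈ Y · 8.5510

Percentage change = ((1 + 0.43)^6 − 1) × 100% ≈ 755.1%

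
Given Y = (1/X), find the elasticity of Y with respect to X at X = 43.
Elasticity = -1

Elasticity = (dY/dX) · (X/Y)

dY/dX = -1/X²
At X = 43: dY/dX = -1/1849, Y = 1/43

Elasticity = (-1/1849) · (43 / (1/43)) = -1

Interpretation: for a small percentage change in X, the percentage change in Y is approximately -1.00 times as large.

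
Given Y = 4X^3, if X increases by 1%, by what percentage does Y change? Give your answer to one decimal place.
3.0%

For Y = 4X^3:
If X → X(1 + 0.01)
Then Y → Y · (1 + 0.01)^3
     ≈ Y · 1.0303

Percentage change = ((1 + 0.01)^3 − 1) × 100% ≈ 3.0%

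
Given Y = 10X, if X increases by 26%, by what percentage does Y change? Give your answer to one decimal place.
26.0%

For Y = 10X:
If X → X(1 + 0.26)
Then Y → Y · (1 + 0.26)^1
     = Y · 1.2600

Percentage change = ((1 + 0.26)^1 − 1) × 100% = 26.0%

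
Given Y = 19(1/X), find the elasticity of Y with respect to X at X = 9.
Elasticity = -1

Elasticity = (dY/dX) · (X/Y)

dY/dX = -19/X²
At X = 9: dY/dX = -19/81, Y = 19/9

Elasticity = (-19/81) · (9 / (19/9)) = -1

Interpretation: for a small percentage change in X, the percentage change in Y is approximately -1.00 times as large.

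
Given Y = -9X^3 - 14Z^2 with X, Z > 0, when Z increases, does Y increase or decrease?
Y decreases

Taking the partial derivative:
∂Y/∂Z = -28Z

∂Y/∂Z = -28Z < 0 (assuming positive values)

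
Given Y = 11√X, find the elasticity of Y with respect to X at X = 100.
Elasticity = 1/2

Elasticity = (dY/dX) · (X/Y)

dY/dX = 11/(2·√X)
At X = 100: dY/dX = 11/20, Y = 110

Elasticity = (11/20) · (100 / 110) = 1/2

Interpretation: for a small percentage change in X, the percentage change in Y is approximately 0.50 times as large.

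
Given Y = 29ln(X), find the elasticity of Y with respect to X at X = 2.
Elasticity = 1/ln(2) ≈ 1.4427

Elasticity = (dY/dX) · (X/Y)

dY/dX = 29/X
At X = 2: dY/dX = 29/2, Y = 29·ln(2)

Elasticity = (29/2) · (2 / (29·ln(2))) = 1/ln(2) ≈ 1.4427

Interpretation: for a small percentage change in X, the percentage change in Y is approximately 1.44 times as large.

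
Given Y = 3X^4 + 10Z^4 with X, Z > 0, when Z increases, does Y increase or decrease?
Y increases

Taking the partial derivative:
∂Y/∂Z = 40Z^3

∂Y/∂Z = 40Z^3 > 0 (assuming positive values)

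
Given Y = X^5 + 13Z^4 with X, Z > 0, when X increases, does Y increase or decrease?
Y increases

Taking the partial derivative:
∂Y/∂X = 5X^4

∂Y/∂X = 5X^4 > 0 (assuming positive values)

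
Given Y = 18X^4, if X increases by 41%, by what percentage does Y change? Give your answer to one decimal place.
295.3%

For Y = 18X^4:
If X → X(1 + 0.41)
Then Y → Y · (1 + 0.41)^4
     ≈ Y · 3.9525

Percentage change = ((1 + 0.41)^4 − 1) × 100% ≈ 295.3%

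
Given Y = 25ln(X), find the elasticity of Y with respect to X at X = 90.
Elasticity = 1/ln(90) ≈ 0.2222

Elasticity = (dY/dX) · (X/Y)

dY/dX = 25/X
At X = 90: dY/dX = 5/18, Y = 25·ln(90)

Elasticity = (5/18) · (90 / (25·ln(90))) = 1/ln(90) ≈ 0.2222

Interpretation: for a small percentage change in X, the percentage change in Y is approximately 0.22 times as large.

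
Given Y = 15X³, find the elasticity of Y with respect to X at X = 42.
Elasticity = 3

Elasticity = (dY/dX) · (X/Y)

dY/dX = 45·X²
At X = 42: dY/dX = 79380, Y = 1111320

Elasticity = 79380 · (42 / 1111320) = 3

Interpretation: for a small percentage change in X, the percentage change in Y is approximately 3.00 times as large.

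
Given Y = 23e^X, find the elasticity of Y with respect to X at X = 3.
Elasticity = 3

Elasticity = (dY/dX) · (X/Y)

dY/dX = 23·e^X
At X = 3: dY/dX = 23·e^3, Y = 23·e^3

Elasticity = (23·e^3) · (3 / (23·e^3)) = 3

Interpretation: for a small percentage change in X, the percentage change in Y is approximately 3.00 times as large.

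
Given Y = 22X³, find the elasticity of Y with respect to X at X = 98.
Elasticity = 3

Elasticity = (dY/dX) · (X/Y)

dY/dX = 66·X²
At X = 98: dY/dX = 633864, Y = 20706224

Elasticity = 633864 · (98 / 20706224) = 3

Interpretation: for a small percentage change in X, the percentage change in Y is approximately 3.00 times as large.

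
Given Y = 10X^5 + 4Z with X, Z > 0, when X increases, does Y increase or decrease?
Y increases

Taking the partial derivative:
∂Y/∂X = 50X^4

∂Y/∂X = 50X^4 > 0 (assuming positive values)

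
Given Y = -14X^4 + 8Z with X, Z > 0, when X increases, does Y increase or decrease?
Y decreases

Taking the partial derivative:
∂Y/∂X = -56X^3

∂Y/∂X = -56X^3 < 0 (assuming positive values)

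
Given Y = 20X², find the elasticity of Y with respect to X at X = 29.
Elasticity = 2

Elasticity = (dY/dX) · (X/Y)

dY/dX = 40·X
At X = 29: dY/dX = 1160, Y = 16820

Elasticity = 1160 · (29 / 16820) = 2

Interpretation: for a small percentage change in X, the percentage change in Y is approximately 2.00 times as large.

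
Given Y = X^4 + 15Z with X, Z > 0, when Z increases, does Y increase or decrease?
Y increases

Taking the partial derivative:
∂Y/∂Z = 15

∂Y/∂Z = 15 > 0 (assuming positive values)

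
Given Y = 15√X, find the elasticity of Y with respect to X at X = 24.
Elasticity = 1/2

Elasticity = (dY/dX) · (X/Y)

dY/dX = 15/(2·√X)
At X = 24: dY/dX = 5·√6/8, Y = 30·√6

Elasticity = (5·√6/8) · (24 / (30·√6)) = 1/2

Interpretation: for a small percentage change in X, the percentage change in Y is approximately 0.50 times as large.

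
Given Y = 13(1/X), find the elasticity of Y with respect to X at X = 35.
Elasticity = -1

Elasticity = (dY/dX) · (X/Y)

dY/dX = -13/X²
At X = 35: dY/dX = -13/1225, Y = 13/35

Elasticity = (-13/1225) · (35 / (13/35)) = -1

Interpretation: for a small percentage change in X, the percentage change in Y is approximately -1.00 times as large.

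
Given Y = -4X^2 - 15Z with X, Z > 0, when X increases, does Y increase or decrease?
Y decreases

Taking the partial derivative:
∂Y/∂X = -8X

∂Y/∂X = -8X < 0 (assuming positive values)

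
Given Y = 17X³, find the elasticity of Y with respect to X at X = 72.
Elasticity = 3

Elasticity = (dY/dX) · (X/Y)

dY/dX = 51·X²
At X = 72: dY/dX = 264384, Y = 6345216

Elasticity = 264384 · (72 / 6345216) = 3

Interpretation: for a small percentage change in X, the percentage change in Y is approximately 3.00 times as large.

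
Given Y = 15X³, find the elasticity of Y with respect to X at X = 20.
Elasticity = 3

Elasticity = (dY/dX) · (X/Y)

dY/dX = 45·X²
At X = 20: dY/dX = 18000, Y = 120000

Elasticity = 18000 · (20 / 120000) = 3

Interpretation: for a small percentage change in X, the percentage change in Y is approximately 3.00 times as large.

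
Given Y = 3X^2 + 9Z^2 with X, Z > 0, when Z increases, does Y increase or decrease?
Y increases

Taking the partial derivative:
∂Y/∂Z = 18Z

∂Y/∂Z = 18Z > 0 (assuming positive values)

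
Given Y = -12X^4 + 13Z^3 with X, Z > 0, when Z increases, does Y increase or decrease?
Y increases

Taking the partial derivative:
∂Y/∂Z = 39Z^2

∂Y/∂Z = 39Z^2 > 0 (assuming positive values)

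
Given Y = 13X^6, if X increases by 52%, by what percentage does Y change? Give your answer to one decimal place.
1133.3%

For Y = 13X^6:
If X → X(1 + 0.52)
Then Y → Y · (1 + 0.52)^6
     ≈ Y · 12.3328

Percentage change = ((1 + 0.52)^6 − 1) × 100% ≈ 1133.3%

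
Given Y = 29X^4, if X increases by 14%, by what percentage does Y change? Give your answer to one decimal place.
68.9%

For Y = 29X^4:
If X → X(1 + 0.14)
Then Y → Y · (1 + 0.14)^4
     ≈ Y · 1.6890

Percentage change = ((1 + 0.14)^4 − 1) × 100% ≈ 68.9%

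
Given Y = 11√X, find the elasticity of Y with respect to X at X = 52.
Elasticity = 1/2

Elasticity = (dY/dX) · (X/Y)

dY/dX = 11/(2·√X)
At X = 52: dY/dX = 11·√13/52, Y = 22·√13

Elasticity = (11·√13/52) · (52 / (22·√13)) = 1/2

Interpretation: for a small percentage change in X, the percentage change in Y is approximately 0.50 times as large.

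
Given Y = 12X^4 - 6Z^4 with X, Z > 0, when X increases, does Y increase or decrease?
Y increases

Taking the partial derivative:
∂Y/∂X = 48X^3

∂Y/∂X = 48X^3 > 0 (assuming positive values)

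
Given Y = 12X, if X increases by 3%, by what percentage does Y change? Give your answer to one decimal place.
3.0%

For Y = 12X:
If X → X(1 + 0.03)
Then Y → Y · (1 + 0.03)^1
     = Y · 1.0300

Percentage change = ((1 + 0.03)^1 − 1) × 100% = 3.0%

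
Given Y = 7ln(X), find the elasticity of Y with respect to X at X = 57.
Elasticity = 1/ln(57) ≈ 0.2473

Elasticity = (dY/dX) · (X/Y)

dY/dX = 7/X
At X = 57: dY/dX = 7/57, Y = 7·ln(57)

Elasticity = (7/57) · (57 / (7·ln(57))) = 1/ln(57) ≈ 0.2473

Interpretation: for a small percentage change in X, the percentage change in Y is approximately 0.25 times as large.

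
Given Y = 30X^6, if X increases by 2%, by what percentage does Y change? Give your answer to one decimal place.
12.6%

For Y = 30X^6:
If X → X(1 + 0.02)
Then Y → Y · (1 + 0.02)^6
     ≈ Y · 1.1262

Percentage change = ((1 + 0.02)^6 − 1) × 100% ≈ 12.6%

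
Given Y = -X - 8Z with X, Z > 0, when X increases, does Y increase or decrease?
Y decreases

Taking the partial derivative:
∂Y/∂X = -1

∂Y/∂X = -1 < 0 (assuming positive values)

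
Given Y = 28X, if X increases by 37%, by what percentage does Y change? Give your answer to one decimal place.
37.0%

For Y = 28X:
If X → X(1 + 0.37)
Then Y → Y · (1 + 0.37)^1
     = Y · 1.3700

Percentage change = ((1 + 0.37)^1 − 1) × 100% = 37.0%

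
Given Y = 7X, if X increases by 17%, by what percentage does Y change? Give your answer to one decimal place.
17.0%

For Y = 7X:
If X → X(1 + 0.17)
Then Y → Y · (1 + 0.17)^1
     = Y · 1.1700

Percentage change = ((1 + 0.17)^1 − 1) × 100% = 17.0%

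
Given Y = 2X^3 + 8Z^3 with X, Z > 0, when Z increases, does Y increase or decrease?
Y increases

Taking the partial derivative:
∂Y/∂Z = 24Z^2

∂Y/∂Z = 24Z^2 > 0 (assuming positive values)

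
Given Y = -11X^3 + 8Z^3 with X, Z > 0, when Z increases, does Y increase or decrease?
Y increases

Taking the partial derivative:
∂Y/∂Z = 24Z^2

∂Y/∂Z = 24Z^2 > 0 (assuming positive values)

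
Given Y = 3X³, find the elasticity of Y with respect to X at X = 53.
Elasticity = 3

Elasticity = (dY/dX) · (X/Y)

dY/dX = 9·X²
At X = 53: dY/dX = 25281, Y = 446631

Elasticity = 25281 · (53 / 446631) = 3

Interpretation: for a small percentage change in X, the percentage change in Y is approximately 3.00 times as large.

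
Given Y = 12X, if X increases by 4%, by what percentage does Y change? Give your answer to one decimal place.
4.0%

For Y = 12X:
If X → X(1 + 0.04)
Then Y → Y · (1 + 0.04)^1
     = Y · 1.0400

Percentage change = ((1 + 0.04)^1 − 1) × 100% = 4.0%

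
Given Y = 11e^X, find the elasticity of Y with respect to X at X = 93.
Elasticity = 93

Elasticity = (dY/dX) · (X/Y)

dY/dX = 11·e^X
At X = 93: dY/dX = 11·e^93, Y = 11·e^93

Elasticity = (11·e^93) · (93 / (11·e^93)) = 93

Interpretation: for a small percentage change in X, the percentage change in Y is approximately 93.00 times as large.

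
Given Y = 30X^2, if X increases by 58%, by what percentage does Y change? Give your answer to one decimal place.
149.6%

For Y = 30X^2:
If X → X(1 + 0.58)
Then Y → Y · (1 + 0.58)^2
     = Y · 2.4964

Percentage change = ((1 + 0.58)^2 − 1) × 100% ≈ 149.6%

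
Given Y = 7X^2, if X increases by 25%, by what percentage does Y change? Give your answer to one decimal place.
56.3%

For Y = 7X^2:
If X → X(1 + 0.25)
Then Y → Y · (1 + 0.25)^2
     = Y · 1.5625

Percentage change = ((1 + 0.25)^2 − 1) × 100% ≈ 56.3%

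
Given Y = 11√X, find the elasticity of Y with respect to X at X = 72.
Elasticity = 1/2

Elasticity = (dY/dX) · (X/Y)

dY/dX = 11/(2·√X)
At X = 72: dY/dX = 11·√2/24, Y = 66·√2

Elasticity = (11·√2/24) · (72 / (66·√2)) = 1/2

Interpretation: for a small percentage change in X, the percentage change in Y is approximately 0.50 times as large.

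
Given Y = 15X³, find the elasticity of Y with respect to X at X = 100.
Elasticity = 3

Elasticity = (dY/dX) · (X/Y)

dY/dX = 45·X²
At X = 100: dY/dX = 450000, Y = 15000000

Elasticity = 450000 · (100 / 15000000) = 3

Interpretation: for a small percentage change in X, the percentage change in Y is approximately 3.00 times as large.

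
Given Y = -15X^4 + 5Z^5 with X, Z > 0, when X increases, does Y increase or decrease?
Y decreases

Taking the partial derivative:
∂Y/∂X = -60X^3

∂Y/∂X = -60X^3 < 0 (assuming positive values)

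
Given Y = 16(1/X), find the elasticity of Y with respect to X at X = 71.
Elasticity = -1

Elasticity = (dY/dX) · (X/Y)

dY/dX = -16/X²
At X = 71: dY/dX = -16/5041, Y = 16/71

Elasticity = (-16/5041) · (71 / (16/71)) = -1

Interpretation: for a small percentage change in X, the percentage change in Y is approximately -1.00 times as large.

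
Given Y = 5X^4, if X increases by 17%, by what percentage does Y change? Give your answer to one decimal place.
87.4%

For Y = 5X^4:
If X → X(1 + 0.17)
Then Y → Y · (1 + 0.17)^4
     ≈ Y · 1.8739

Percentage change = ((1 + 0.17)^4 − 1) × 100% ≈ 87.4%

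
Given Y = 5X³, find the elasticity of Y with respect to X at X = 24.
Elasticity = 3

Elasticity = (dY/dX) · (X/Y)

dY/dX = 15·X²
At X = 24: dY/dX = 8640, Y = 69120

Elasticity = 8640 · (24 / 69120) = 3

Interpretation: for a small percentage change in X, the percentage change in Y is approximately 3.00 times as large.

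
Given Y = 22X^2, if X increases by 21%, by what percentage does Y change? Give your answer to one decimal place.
46.4%

For Y = 22X^2:
If X → X(1 + 0.21)
Then Y → Y · (1 + 0.21)^2
     = Y · 1.4641

Percentage change = ((1 + 0.21)^2 − 1) × 100% ≈ 46.4%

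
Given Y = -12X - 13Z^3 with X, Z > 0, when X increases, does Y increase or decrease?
Y decreases

Taking the partial derivative:
∂Y/∂X = -12

∂Y/∂X = -12 < 0 (assuming positive values)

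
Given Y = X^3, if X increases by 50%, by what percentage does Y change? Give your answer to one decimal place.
237.5%

For Y = X^3:
If X → X(1 + 0.5)
Then Y → Y · (1 + 0.5)^3
     = Y · 3.3750

Percentage change = ((1 + 0.5)^3 − 1) × 100% = 237.5%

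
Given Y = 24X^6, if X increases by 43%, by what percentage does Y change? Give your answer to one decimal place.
755.1%

For Y = 24X^6:
If X → X(1 + 0.43)
Then Y → Y · (1 + 0.43)^6
     ≈ Y · 8.5510

Percentage change = ((1 + 0.43)^6 − 1) × 100% ≈ 755.1%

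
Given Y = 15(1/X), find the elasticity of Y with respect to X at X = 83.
Elasticity = -1

Elasticity = (dY/dX) · (X/Y)

dY/dX = -15/X²
At X = 83: dY/dX = -15/6889, Y = 15/83

Elasticity = (-15/6889) · (83 / (15/83)) = -1

Interpretation: for a small percentage change in X, the percentage change in Y is approximately -1.00 times as large.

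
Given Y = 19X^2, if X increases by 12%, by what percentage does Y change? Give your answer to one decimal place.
25.4%

For Y = 19X^2:
If X → X(1 + 0.12)
Then Y → Y · (1 + 0.12)^2
     = Y · 1.2544

Percentage change = ((1 + 0.12)^2 − 1) × 100% ≈ 25.4%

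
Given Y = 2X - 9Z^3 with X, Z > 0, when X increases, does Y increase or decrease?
Y increases

Taking the partial derivative:
∂Y/∂X = 2

∂Y/∂X = 2 > 0 (assuming positive values)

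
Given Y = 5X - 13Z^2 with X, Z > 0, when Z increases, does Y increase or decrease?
Y decreases

Taking the partial derivative:
∂Y/∂Z = -26Z

∂Y/∂Z = -26Z < 0 (assuming positive values)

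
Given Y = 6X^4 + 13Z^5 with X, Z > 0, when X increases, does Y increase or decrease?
Y increases

Taking the partial derivative:
∂Y/∂X = 24X^3

∂Y/∂X = 24X^3 > 0 (assuming positive values)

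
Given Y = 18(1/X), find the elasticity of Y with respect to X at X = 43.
Elasticity = -1

Elasticity = (dY/dX) · (X/Y)

dY/dX = -18/X²
At X = 43: dY/dX = -18/1849, Y = 18/43

Elasticity = (-18/1849) · (43 / (18/43)) = -1

Interpretation: for a small percentage change in X, the percentage change in Y is approximately -1.00 times as large.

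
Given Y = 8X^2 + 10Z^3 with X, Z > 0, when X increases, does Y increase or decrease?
Y increases

Taking the partial derivative:
∂Y/∂X = 16X

∂Y/∂X = 16X > 0 (assuming positive values)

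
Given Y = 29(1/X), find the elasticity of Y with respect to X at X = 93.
Elasticity = -1

Elasticity = (dY/dX) · (X/Y)

dY/dX = -29/X²
At X = 93: dY/dX = -29/8649, Y = 29/93

Elasticity = (-29/8649) · (93 / (29/93)) = -1

Interpretation: for a small percentage change in X, the percentage change in Y is approximately -1.00 times as large.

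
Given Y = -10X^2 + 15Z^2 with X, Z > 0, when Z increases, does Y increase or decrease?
Y increases

Taking the partial derivative:
∂Y/∂Z = 30Z

∂Y/∂Z = 30Z > 0 (assuming positive values)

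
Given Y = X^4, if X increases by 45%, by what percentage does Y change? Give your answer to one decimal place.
342.1%

For Y = X^4:
If X → X(1 + 0.45)
Then Y → Y · (1 + 0.45)^4
     ≈ Y · 4.4205

Percentage change = ((1 + 0.45)^4 − 1) × 100% ≈ 342.1%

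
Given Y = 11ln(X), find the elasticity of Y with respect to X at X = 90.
Elasticity = 1/ln(90) ≈ 0.2222

Elasticity = (dY/dX) · (X/Y)

dY/dX = 11/X
At X = 90: dY/dX = 11/90, Y = 11·ln(90)

Elasticity = (11/90) · (90 / (11·ln(90))) = 1/ln(90) ≈ 0.2222

Interpretation: for a small percentage change in X, the percentage change in Y is approximately 0.22 times as large.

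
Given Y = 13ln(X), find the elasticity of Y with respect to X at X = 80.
Elasticity = 1/ln(80) ≈ 0.2282

Elasticity = (dY/dX) · (X/Y)

dY/dX = 13/X
At X = 80: dY/dX = 13/80, Y = 13·ln(80)

Elasticity = (13/80) · (80 / (13·ln(80))) = 1/ln(80) ≈ 0.2282

Interpretation: for a small percentage change in X, the percentage change in Y is approximately 0.23 times as large.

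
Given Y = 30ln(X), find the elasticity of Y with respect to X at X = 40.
Elasticity = 1/ln(40) ≈ 0.2711

Elasticity = (dY/dX) · (X/Y)

dY/dX = 30/X
At X = 40: dY/dX = 3/4, Y = 30·ln(40)

Elasticity = (3/4) · (40 / (30·ln(40))) = 1/ln(40) ≈ 0.2711

Interpretation: for a small percentage change in X, the percentage change in Y is approximately 0.27 times as large.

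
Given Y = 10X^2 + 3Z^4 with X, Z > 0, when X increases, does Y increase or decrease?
Y increases

Taking the partial derivative:
∂Y/∂X = 20X

∂Y/∂X = 20X > 0 (assuming positive values)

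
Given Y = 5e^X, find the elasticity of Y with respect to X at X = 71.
Elasticity = 71

Elasticity = (dY/dX) · (X/Y)

dY/dX = 5·e^X
At X = 71: dY/dX = 5·e^71, Y = 5·e^71

Elasticity = (5·e^71) · (71 / (5·e^71)) = 71

Interpretation: for a small percentage change in X, the percentage change in Y is approximately 71.00 times as large.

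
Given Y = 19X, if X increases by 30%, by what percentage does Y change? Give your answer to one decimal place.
30.0%

For Y = 19X:
If X → X(1 + 0.3)
Then Y → Y · (1 + 0.3)^1
     = Y · 1.3000

Percentage change = ((1 + 0.3)^1 − 1) × 100% = 30.0%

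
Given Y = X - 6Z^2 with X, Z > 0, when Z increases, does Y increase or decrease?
Y decreases

Taking the partial derivative:
∂Y/∂Z = -12Z

∂Y/∂Z = -12Z < 0 (assuming positive values)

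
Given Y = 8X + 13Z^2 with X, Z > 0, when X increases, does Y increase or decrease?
Y increases

Taking the partial derivative:
∂Y/∂X = 8

∂Y/∂X = 8 > 0 (assuming positive values)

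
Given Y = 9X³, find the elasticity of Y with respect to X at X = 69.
Elasticity = 3

Elasticity = (dY/dX) · (X/Y)

dY/dX = 27·X²
At X = 69: dY/dX = 128547, Y = 2956581

Elasticity = 128547 · (69 / 2956581) = 3

Interpretation: for a small percentage change in X, the percentage change in Y is approximately 3.00 times as large.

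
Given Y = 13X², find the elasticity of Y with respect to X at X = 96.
Elasticity = 2

Elasticity = (dY/dX) · (X/Y)

dY/dX = 26·X
At X = 96: dY/dX = 2496, Y = 119808

Elasticity = 2496 · (96 / 119808) = 2

Interpretation: for a small percentage change in X, the percentage change in Y is approximately 2.00 times as large.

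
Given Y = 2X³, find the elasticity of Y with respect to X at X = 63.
Elasticity = 3

Elasticity = (dY/dX) · (X/Y)

dY/dX = 6·X²
At X = 63: dY/dX = 23814, Y = 500094

Elasticity = 23814 · (63 / 500094) = 3

Interpretation: for a small percentage change in X, the percentage change in Y is approximately 3.00 times as large.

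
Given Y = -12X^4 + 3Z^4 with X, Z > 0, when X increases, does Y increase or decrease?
Y decreases

Taking the partial derivative:
∂Y/∂X = -48X^3

∂Y/∂X = -48X^3 < 0 (assuming positive values)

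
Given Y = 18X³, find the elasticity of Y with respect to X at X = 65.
Elasticity = 3

Elasticity = (dY/dX) · (X/Y)

dY/dX = 54·X²
At X = 65: dY/dX = 228150, Y = 4943250

Elasticity = 228150 · (65 / 4943250) = 3

Interpretation: for a small percentage change in X, the percentage change in Y is approximately 3.00 times as large.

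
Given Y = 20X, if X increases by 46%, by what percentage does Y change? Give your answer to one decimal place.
46.0%

For Y = 20X:
If X → X(1 + 0.46)
Then Y → Y · (1 + 0.46)^1
     = Y · 1.4600

Percentage change = ((1 + 0.46)^1 − 1) × 100% = 46.0%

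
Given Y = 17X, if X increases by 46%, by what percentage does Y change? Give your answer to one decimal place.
46.0%

For Y = 17X:
If X → X(1 + 0.46)
Then Y → Y · (1 + 0.46)^1
     = Y · 1.4600

Percentage change = ((1 + 0.46)^1 − 1) × 100% = 46.0%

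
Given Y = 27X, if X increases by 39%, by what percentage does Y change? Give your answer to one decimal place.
39.0%

For Y = 27X:
If X → X(1 + 0.39)
Then Y → Y · (1 + 0.39)^1
     = Y · 1.3900

Percentage change = ((1 + 0.39)^1 − 1) × 100% = 39.0%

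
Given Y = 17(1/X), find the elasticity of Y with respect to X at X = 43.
Elasticity = -1

Elasticity = (dY/dX) · (X/Y)

dY/dX = -17/X²
At X = 43: dY/dX = -17/1849, Y = 17/43

Elasticity = (-17/1849) · (43 / (17/43)) = -1

Interpretation: for a small percentage change in X, the percentage change in Y is approximately -1.00 times as large.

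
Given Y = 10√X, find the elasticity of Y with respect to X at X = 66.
Elasticity = 1/2

Elasticity = (dY/dX) · (X/Y)

dY/dX = 5/√X
At X = 66: dY/dX = 5·√66/66, Y = 10·√66

Elasticity = (5·√66/66) · (66 / (10·√66)) = 1/2

Interpretation: for a small percentage change in X, the percentage change in Y is approximately 0.50 times as large.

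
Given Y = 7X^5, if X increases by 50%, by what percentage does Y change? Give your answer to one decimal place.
659.4%

For Y = 7X^5:
If X → X(1 + 0.5)
Then Y → Y · (1 + 0.5)^5
     ≈ Y · 7.5938

Percentage change = ((1 + 0.5)^5 − 1) × 100% ≈ 659.4%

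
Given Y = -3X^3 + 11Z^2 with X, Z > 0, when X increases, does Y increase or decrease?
Y decreases

Taking the partial derivative:
∂Y/∂X = -9X^2

∂Y/∂X = -9X^2 < 0 (assuming positive values)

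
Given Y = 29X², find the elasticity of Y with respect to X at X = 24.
Elasticity = 2

Elasticity = (dY/dX) · (X/Y)

dY/dX = 58·X
At X = 24: dY/dX = 1392, Y = 16704

Elasticity = 1392 · (24 / 16704) = 2

Interpretation: for a small percentage change in X, the percentage change in Y is approximately 2.00 times as large.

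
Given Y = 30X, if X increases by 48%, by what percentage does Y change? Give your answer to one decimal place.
48.0%

For Y = 30X:
If X → X(1 + 0.48)
Then Y → Y · (1 + 0.48)^1
     = Y · 1.4800

Percentage change = ((1 + 0.48)^1 − 1) × 100% = 48.0%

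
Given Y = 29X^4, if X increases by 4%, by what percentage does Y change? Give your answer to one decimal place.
17.0%

For Y = 29X^4:
If X → X(1 + 0.04)
Then Y → Y · (1 + 0.04)^4
     ≈ Y · 1.1699

Percentage change = ((1 + 0.04)^4 − 1) × 100% ≈ 17.0%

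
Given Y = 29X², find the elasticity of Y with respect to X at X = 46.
Elasticity = 2

Elasticity = (dY/dX) · (X/Y)

dY/dX = 58·X
At X = 46: dY/dX = 2668, Y = 61364

Elasticity = 2668 · (46 / 61364) = 2

Interpretation: for a small percentage change in X, the percentage change in Y is approximately 2.00 times as large.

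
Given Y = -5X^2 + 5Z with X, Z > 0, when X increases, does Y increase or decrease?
Y decreases

Taking the partial derivative:
∂Y/∂X = -10X

∂Y/∂X = -10X < 0 (assuming positive values)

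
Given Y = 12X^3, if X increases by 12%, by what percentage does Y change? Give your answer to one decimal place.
40.5%

For Y = 12X^3:
If X → X(1 + 0.12)
Then Y → Y · (1 + 0.12)^3
     ≈ Y · 1.4049

Percentage change = ((1 + 0.12)^3 − 1) × 100% ≈ 40.5%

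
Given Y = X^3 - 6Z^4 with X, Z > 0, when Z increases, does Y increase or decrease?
Y decreases

Taking the partial derivative:
∂Y/∂Z = -24Z^3

∂Y/∂Z = -24Z^3 < 0 (assuming positive values)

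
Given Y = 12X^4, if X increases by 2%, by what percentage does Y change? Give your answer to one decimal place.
8.2%

For Y = 12X^4:
If X → X(1 + 0.02)
Then Y → Y · (1 + 0.02)^4
     ≈ Y · 1.0824

Percentage change = ((1 + 0.02)^4 − 1) × 100% ≈ 8.2%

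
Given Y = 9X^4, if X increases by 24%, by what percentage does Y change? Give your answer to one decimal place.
136.4%

For Y = 9X^4:
If X → X(1 + 0.24)
Then Y → Y · (1 + 0.24)^4
     ≈ Y · 2.3642

Percentage change = ((1 + 0.24)^4 − 1) × 100% ≈ 136.4%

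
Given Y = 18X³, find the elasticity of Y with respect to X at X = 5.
Elasticity = 3

Elasticity = (dY/dX) · (X/Y)

dY/dX = 54·X²
At X = 5: dY/dX = 1350, Y = 2250

Elasticity = 1350 · (5 / 2250) = 3

Interpretation: for a small percentage change in X, the percentage change in Y is approximately 3.00 times as large.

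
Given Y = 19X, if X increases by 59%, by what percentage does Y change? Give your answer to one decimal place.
59.0%

For Y = 19X:
If X → X(1 + 0.59)
Then Y → Y · (1 + 0.59)^1
     = Y · 1.5900

Percentage change = ((1 + 0.59)^1 − 1) × 100% = 59.0%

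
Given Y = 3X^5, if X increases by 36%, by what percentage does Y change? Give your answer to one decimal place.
365.3%

For Y = 3X^5:
If X → X(1 + 0.36)
Then Y → Y · (1 + 0.36)^5
     ≈ Y · 4.6526

Percentage change = ((1 + 0.36)^5 − 1) × 100% ≈ 365.3%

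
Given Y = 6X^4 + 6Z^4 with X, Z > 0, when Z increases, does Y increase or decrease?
Y increases

Taking the partial derivative:
∂Y/∂Z = 24Z^3

∂Y/∂Z = 24Z^3 > 0 (assuming positive values)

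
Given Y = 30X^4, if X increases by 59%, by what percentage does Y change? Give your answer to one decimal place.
539.1%

For Y = 30X^4:
If X → X(1 + 0.59)
Then Y → Y · (1 + 0.59)^4
     ≈ Y · 6.3913

Percentage change = ((1 + 0.59)^4 − 1) × 100% ≈ 539.1%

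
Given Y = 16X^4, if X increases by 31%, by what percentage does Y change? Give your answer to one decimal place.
194.5%

For Y = 16X^4:
If X → X(1 + 0.31)
Then Y → Y · (1 + 0.31)^4
     ≈ Y · 2.9450

Percentage change = ((1 + 0.31)^4 − 1) × 100% ≈ 194.5%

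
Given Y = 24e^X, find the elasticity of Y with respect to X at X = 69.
Elasticity = 69

Elasticity = (dY/dX) · (X/Y)

dY/dX = 24·e^X
At X = 69: dY/dX = 24·e^69, Y = 24·e^69

Elasticity = (24·e^69) · (69 / (24·e^69)) = 69

Interpretation: for a small percentage change in X, the percentage change in Y is approximately 69.00 times as large.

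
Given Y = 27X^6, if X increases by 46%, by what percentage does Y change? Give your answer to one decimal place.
868.5%

For Y = 27X^6:
If X → X(1 + 0.46)
Then Y → Y · (1 + 0.46)^6
     ≈ Y · 9.6854

Percentage change = ((1 + 0.46)^6 − 1) × 100% ≈ 868.5%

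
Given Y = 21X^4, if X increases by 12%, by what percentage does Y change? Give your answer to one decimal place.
57.4%

For Y = 21X^4:
If X → X(1 + 0.12)
Then Y → Y · (1 + 0.12)^4
     ≈ Y · 1.5735

Percentage change = ((1 + 0.12)^4 − 1) × 100% ≈ 57.4%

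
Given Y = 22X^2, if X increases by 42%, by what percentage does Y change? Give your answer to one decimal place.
101.6%

For Y = 22X^2:
If X → X(1 + 0.42)
Then Y → Y · (1 + 0.42)^2
     = Y · 2.0164

Percentage change = ((1 + 0.42)^2 − 1) × 100% ≈ 101.6%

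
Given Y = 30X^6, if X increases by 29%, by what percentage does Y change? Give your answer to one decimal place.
360.8%

For Y = 30X^6:
If X → X(1 + 0.29)
Then Y → Y · (1 + 0.29)^6
     ≈ Y · 4.6083

Percentage change = ((1 + 0.29)^6 − 1) × 100% ≈ 360.8%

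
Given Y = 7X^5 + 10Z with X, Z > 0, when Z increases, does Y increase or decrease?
Y increases

Taking the partial derivative:
∂Y/∂Z = 10

∂Y/∂Z = 10 > 0 (assuming positive values)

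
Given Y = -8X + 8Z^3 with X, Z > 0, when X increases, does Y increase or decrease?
Y decreases

Taking the partial derivative:
∂Y/∂X = -8

∂Y/∂X = -8 < 0 (assuming positive values)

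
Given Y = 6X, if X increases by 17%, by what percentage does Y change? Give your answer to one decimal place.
17.0%

For Y = 6X:
If X → X(1 + 0.17)
Then Y → Y · (1 + 0.17)^1
     = Y · 1.1700

Percentage change = ((1 + 0.17)^1 − 1) × 100% = 17.0%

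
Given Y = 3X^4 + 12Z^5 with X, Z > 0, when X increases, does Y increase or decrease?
Y increases

Taking the partial derivative:
∂Y/∂X = 12X^3

∂Y/∂X = 12X^3 > 0 (assuming positive values)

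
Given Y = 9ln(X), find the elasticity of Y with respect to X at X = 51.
Elasticity = 1/ln(51) ≈ 0.2543

Elasticity = (dY/dX) · (X/Y)

dY/dX = 9/X
At X = 51: dY/dX = 3/17, Y = 9·ln(51)

Elasticity = (3/17) · (51 / (9·ln(51))) = 1/ln(51) ≈ 0.2543

Interpretation: for a small percentage change in X, the percentage change in Y is approximately 0.25 times as large.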